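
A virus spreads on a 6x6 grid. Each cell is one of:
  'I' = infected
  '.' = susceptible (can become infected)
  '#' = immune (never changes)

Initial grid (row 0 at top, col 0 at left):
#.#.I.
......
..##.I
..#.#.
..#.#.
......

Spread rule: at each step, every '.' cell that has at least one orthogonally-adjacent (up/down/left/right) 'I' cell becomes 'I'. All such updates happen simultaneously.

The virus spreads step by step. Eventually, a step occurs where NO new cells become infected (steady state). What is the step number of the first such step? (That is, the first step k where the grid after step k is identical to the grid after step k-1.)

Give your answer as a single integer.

Answer: 9

Derivation:
Step 0 (initial): 2 infected
Step 1: +6 new -> 8 infected
Step 2: +2 new -> 10 infected
Step 3: +2 new -> 12 infected
Step 4: +2 new -> 14 infected
Step 5: +4 new -> 18 infected
Step 6: +4 new -> 22 infected
Step 7: +4 new -> 26 infected
Step 8: +2 new -> 28 infected
Step 9: +0 new -> 28 infected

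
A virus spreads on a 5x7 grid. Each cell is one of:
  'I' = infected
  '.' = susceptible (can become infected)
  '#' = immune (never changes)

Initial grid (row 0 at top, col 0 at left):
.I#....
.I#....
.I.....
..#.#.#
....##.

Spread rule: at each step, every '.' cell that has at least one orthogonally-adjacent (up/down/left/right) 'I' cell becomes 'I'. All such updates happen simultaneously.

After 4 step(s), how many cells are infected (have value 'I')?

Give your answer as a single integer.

Answer: 20

Derivation:
Step 0 (initial): 3 infected
Step 1: +5 new -> 8 infected
Step 2: +3 new -> 11 infected
Step 3: +5 new -> 16 infected
Step 4: +4 new -> 20 infected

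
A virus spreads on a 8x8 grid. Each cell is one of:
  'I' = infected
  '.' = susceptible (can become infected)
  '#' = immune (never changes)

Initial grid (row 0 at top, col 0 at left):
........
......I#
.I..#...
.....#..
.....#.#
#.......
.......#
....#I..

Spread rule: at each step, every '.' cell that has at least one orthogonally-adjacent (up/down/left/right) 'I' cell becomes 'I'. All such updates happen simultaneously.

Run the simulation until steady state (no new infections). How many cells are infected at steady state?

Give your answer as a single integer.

Step 0 (initial): 3 infected
Step 1: +9 new -> 12 infected
Step 2: +17 new -> 29 infected
Step 3: +13 new -> 42 infected
Step 4: +10 new -> 52 infected
Step 5: +3 new -> 55 infected
Step 6: +1 new -> 56 infected
Step 7: +0 new -> 56 infected

Answer: 56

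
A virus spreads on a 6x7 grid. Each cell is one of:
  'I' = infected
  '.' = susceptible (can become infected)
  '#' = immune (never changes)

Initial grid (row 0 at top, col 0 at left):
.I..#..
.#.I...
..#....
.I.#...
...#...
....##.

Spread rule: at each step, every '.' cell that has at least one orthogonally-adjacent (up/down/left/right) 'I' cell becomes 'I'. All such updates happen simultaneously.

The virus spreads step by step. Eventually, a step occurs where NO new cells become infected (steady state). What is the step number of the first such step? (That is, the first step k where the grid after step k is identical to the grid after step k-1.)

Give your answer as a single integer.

Step 0 (initial): 3 infected
Step 1: +10 new -> 13 infected
Step 2: +7 new -> 20 infected
Step 3: +6 new -> 26 infected
Step 4: +5 new -> 31 infected
Step 5: +2 new -> 33 infected
Step 6: +1 new -> 34 infected
Step 7: +1 new -> 35 infected
Step 8: +0 new -> 35 infected

Answer: 8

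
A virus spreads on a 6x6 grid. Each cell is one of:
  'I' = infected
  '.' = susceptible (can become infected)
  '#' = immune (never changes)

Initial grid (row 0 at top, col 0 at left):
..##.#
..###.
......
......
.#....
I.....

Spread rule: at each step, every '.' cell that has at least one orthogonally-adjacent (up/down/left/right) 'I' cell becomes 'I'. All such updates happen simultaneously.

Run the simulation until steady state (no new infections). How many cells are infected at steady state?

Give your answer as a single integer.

Answer: 28

Derivation:
Step 0 (initial): 1 infected
Step 1: +2 new -> 3 infected
Step 2: +2 new -> 5 infected
Step 3: +4 new -> 9 infected
Step 4: +5 new -> 14 infected
Step 5: +6 new -> 20 infected
Step 6: +4 new -> 24 infected
Step 7: +2 new -> 26 infected
Step 8: +1 new -> 27 infected
Step 9: +1 new -> 28 infected
Step 10: +0 new -> 28 infected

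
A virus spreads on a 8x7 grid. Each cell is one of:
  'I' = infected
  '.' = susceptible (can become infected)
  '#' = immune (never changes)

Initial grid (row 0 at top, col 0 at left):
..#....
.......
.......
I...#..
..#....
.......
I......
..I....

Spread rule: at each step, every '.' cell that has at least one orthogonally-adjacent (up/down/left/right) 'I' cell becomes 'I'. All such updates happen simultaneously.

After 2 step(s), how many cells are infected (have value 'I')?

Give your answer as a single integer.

Step 0 (initial): 3 infected
Step 1: +9 new -> 12 infected
Step 2: +8 new -> 20 infected

Answer: 20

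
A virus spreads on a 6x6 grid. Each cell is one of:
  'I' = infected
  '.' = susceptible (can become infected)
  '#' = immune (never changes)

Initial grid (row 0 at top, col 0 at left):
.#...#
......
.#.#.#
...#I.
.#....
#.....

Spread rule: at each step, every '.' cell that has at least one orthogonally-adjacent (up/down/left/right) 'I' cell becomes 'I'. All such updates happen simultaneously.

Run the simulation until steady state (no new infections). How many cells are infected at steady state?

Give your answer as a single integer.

Step 0 (initial): 1 infected
Step 1: +3 new -> 4 infected
Step 2: +4 new -> 8 infected
Step 3: +6 new -> 14 infected
Step 4: +4 new -> 18 infected
Step 5: +5 new -> 23 infected
Step 6: +2 new -> 25 infected
Step 7: +3 new -> 28 infected
Step 8: +0 new -> 28 infected

Answer: 28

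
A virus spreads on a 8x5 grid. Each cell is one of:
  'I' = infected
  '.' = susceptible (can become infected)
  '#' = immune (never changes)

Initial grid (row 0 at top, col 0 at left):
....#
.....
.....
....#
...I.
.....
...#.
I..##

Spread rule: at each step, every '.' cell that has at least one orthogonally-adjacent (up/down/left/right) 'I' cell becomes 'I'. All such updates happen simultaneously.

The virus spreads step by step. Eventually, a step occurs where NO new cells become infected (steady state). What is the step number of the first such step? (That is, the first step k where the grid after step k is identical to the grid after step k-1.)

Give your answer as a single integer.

Step 0 (initial): 2 infected
Step 1: +6 new -> 8 infected
Step 2: +8 new -> 16 infected
Step 3: +8 new -> 24 infected
Step 4: +5 new -> 29 infected
Step 5: +3 new -> 32 infected
Step 6: +2 new -> 34 infected
Step 7: +1 new -> 35 infected
Step 8: +0 new -> 35 infected

Answer: 8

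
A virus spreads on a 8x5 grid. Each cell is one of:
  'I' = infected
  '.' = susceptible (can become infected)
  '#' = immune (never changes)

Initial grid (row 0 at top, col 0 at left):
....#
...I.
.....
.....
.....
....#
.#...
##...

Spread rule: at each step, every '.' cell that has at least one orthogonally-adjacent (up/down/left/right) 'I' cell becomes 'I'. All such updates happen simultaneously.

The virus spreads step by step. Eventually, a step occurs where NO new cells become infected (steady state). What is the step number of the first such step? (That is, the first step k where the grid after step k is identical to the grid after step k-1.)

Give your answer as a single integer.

Step 0 (initial): 1 infected
Step 1: +4 new -> 5 infected
Step 2: +5 new -> 10 infected
Step 3: +6 new -> 16 infected
Step 4: +6 new -> 22 infected
Step 5: +4 new -> 26 infected
Step 6: +5 new -> 31 infected
Step 7: +3 new -> 34 infected
Step 8: +1 new -> 35 infected
Step 9: +0 new -> 35 infected

Answer: 9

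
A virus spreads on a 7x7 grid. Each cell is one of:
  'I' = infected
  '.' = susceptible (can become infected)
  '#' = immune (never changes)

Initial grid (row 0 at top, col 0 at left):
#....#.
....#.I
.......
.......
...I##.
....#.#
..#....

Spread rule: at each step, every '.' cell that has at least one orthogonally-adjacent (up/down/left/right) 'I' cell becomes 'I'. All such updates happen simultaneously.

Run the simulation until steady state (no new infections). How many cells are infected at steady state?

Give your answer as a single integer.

Answer: 41

Derivation:
Step 0 (initial): 2 infected
Step 1: +6 new -> 8 infected
Step 2: +8 new -> 16 infected
Step 3: +9 new -> 25 infected
Step 4: +7 new -> 32 infected
Step 5: +7 new -> 39 infected
Step 6: +2 new -> 41 infected
Step 7: +0 new -> 41 infected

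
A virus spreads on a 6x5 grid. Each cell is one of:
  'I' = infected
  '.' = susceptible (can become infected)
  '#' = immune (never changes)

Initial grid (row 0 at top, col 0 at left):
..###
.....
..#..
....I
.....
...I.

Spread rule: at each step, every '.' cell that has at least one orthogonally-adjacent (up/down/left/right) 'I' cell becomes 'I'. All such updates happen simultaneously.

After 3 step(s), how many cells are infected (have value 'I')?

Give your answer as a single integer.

Answer: 17

Derivation:
Step 0 (initial): 2 infected
Step 1: +6 new -> 8 infected
Step 2: +5 new -> 13 infected
Step 3: +4 new -> 17 infected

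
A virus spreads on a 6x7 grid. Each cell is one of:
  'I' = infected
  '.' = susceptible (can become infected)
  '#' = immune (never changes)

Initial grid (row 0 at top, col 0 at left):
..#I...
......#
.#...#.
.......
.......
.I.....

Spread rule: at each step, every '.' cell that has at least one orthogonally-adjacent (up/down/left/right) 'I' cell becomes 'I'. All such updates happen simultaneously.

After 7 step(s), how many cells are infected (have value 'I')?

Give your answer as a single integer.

Step 0 (initial): 2 infected
Step 1: +5 new -> 7 infected
Step 2: +8 new -> 15 infected
Step 3: +10 new -> 25 infected
Step 4: +6 new -> 31 infected
Step 5: +4 new -> 35 infected
Step 6: +2 new -> 37 infected
Step 7: +1 new -> 38 infected

Answer: 38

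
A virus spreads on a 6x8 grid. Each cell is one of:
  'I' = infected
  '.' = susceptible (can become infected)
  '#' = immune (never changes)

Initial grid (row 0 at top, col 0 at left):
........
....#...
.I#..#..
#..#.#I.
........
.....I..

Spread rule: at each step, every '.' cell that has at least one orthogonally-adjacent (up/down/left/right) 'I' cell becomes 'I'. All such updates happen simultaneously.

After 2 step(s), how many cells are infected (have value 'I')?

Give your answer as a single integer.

Step 0 (initial): 3 infected
Step 1: +9 new -> 12 infected
Step 2: +11 new -> 23 infected

Answer: 23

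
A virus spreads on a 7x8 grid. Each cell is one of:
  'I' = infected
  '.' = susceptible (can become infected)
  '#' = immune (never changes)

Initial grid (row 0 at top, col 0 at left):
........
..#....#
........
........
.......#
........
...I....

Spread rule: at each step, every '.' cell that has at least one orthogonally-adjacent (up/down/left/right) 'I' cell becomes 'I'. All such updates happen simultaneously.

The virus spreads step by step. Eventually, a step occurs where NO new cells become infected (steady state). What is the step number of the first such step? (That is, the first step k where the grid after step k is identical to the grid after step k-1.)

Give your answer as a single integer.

Answer: 11

Derivation:
Step 0 (initial): 1 infected
Step 1: +3 new -> 4 infected
Step 2: +5 new -> 9 infected
Step 3: +7 new -> 16 infected
Step 4: +8 new -> 24 infected
Step 5: +8 new -> 32 infected
Step 6: +6 new -> 38 infected
Step 7: +7 new -> 45 infected
Step 8: +5 new -> 50 infected
Step 9: +2 new -> 52 infected
Step 10: +1 new -> 53 infected
Step 11: +0 new -> 53 infected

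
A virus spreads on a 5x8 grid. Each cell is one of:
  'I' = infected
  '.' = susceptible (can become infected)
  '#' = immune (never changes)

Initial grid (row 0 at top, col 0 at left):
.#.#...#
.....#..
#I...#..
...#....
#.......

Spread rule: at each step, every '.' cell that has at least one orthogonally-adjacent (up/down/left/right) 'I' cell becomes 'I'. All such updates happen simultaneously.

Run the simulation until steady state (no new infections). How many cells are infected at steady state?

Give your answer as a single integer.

Answer: 32

Derivation:
Step 0 (initial): 1 infected
Step 1: +3 new -> 4 infected
Step 2: +6 new -> 10 infected
Step 3: +5 new -> 15 infected
Step 4: +3 new -> 18 infected
Step 5: +3 new -> 21 infected
Step 6: +3 new -> 24 infected
Step 7: +4 new -> 28 infected
Step 8: +3 new -> 31 infected
Step 9: +1 new -> 32 infected
Step 10: +0 new -> 32 infected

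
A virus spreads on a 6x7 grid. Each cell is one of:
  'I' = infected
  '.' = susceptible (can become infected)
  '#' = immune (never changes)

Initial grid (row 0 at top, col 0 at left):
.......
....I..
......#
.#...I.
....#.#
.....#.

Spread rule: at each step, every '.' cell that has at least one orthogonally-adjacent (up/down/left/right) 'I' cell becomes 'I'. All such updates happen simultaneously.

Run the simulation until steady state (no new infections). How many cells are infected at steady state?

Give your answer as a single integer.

Answer: 36

Derivation:
Step 0 (initial): 2 infected
Step 1: +8 new -> 10 infected
Step 2: +6 new -> 16 infected
Step 3: +6 new -> 22 infected
Step 4: +5 new -> 27 infected
Step 5: +5 new -> 32 infected
Step 6: +3 new -> 35 infected
Step 7: +1 new -> 36 infected
Step 8: +0 new -> 36 infected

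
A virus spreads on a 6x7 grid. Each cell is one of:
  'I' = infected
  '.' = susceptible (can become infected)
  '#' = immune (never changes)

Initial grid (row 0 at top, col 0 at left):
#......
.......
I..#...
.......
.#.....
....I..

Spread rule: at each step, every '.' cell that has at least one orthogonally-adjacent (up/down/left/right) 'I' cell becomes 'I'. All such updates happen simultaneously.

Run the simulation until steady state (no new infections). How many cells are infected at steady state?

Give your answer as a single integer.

Answer: 39

Derivation:
Step 0 (initial): 2 infected
Step 1: +6 new -> 8 infected
Step 2: +9 new -> 17 infected
Step 3: +10 new -> 27 infected
Step 4: +5 new -> 32 infected
Step 5: +4 new -> 36 infected
Step 6: +2 new -> 38 infected
Step 7: +1 new -> 39 infected
Step 8: +0 new -> 39 infected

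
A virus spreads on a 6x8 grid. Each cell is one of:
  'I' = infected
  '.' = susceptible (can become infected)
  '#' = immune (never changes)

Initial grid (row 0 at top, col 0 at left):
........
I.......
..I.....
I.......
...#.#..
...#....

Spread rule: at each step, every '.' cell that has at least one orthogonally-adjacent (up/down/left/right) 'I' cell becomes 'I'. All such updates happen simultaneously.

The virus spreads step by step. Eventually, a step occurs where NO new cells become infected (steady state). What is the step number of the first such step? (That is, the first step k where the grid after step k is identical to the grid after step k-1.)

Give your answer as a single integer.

Answer: 9

Derivation:
Step 0 (initial): 3 infected
Step 1: +9 new -> 12 infected
Step 2: +8 new -> 20 infected
Step 3: +6 new -> 26 infected
Step 4: +5 new -> 31 infected
Step 5: +5 new -> 36 infected
Step 6: +5 new -> 41 infected
Step 7: +3 new -> 44 infected
Step 8: +1 new -> 45 infected
Step 9: +0 new -> 45 infected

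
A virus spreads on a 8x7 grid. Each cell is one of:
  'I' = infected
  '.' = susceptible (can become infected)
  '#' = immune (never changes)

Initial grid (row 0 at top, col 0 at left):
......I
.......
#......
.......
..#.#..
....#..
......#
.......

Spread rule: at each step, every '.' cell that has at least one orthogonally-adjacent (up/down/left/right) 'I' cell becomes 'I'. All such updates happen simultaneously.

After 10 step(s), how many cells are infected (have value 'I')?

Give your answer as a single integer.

Step 0 (initial): 1 infected
Step 1: +2 new -> 3 infected
Step 2: +3 new -> 6 infected
Step 3: +4 new -> 10 infected
Step 4: +5 new -> 15 infected
Step 5: +6 new -> 21 infected
Step 6: +5 new -> 26 infected
Step 7: +5 new -> 31 infected
Step 8: +4 new -> 35 infected
Step 9: +6 new -> 41 infected
Step 10: +4 new -> 45 infected

Answer: 45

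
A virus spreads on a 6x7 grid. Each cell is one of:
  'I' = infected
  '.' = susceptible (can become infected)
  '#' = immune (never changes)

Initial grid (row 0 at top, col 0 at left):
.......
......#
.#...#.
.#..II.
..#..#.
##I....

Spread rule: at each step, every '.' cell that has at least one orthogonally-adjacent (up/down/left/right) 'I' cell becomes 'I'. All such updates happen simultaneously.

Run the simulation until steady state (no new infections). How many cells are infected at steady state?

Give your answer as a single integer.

Step 0 (initial): 3 infected
Step 1: +5 new -> 8 infected
Step 2: +7 new -> 15 infected
Step 3: +6 new -> 21 infected
Step 4: +3 new -> 24 infected
Step 5: +3 new -> 27 infected
Step 6: +2 new -> 29 infected
Step 7: +2 new -> 31 infected
Step 8: +1 new -> 32 infected
Step 9: +1 new -> 33 infected
Step 10: +1 new -> 34 infected
Step 11: +0 new -> 34 infected

Answer: 34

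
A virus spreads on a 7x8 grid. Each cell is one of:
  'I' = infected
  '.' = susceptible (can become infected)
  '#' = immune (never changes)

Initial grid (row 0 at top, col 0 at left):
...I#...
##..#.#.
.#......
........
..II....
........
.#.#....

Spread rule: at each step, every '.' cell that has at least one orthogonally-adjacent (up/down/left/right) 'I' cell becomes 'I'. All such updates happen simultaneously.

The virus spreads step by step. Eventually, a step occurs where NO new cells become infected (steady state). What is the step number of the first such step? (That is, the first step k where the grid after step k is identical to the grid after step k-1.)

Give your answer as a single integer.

Answer: 9

Derivation:
Step 0 (initial): 3 infected
Step 1: +8 new -> 11 infected
Step 2: +11 new -> 22 infected
Step 3: +8 new -> 30 infected
Step 4: +7 new -> 37 infected
Step 5: +5 new -> 42 infected
Step 6: +3 new -> 45 infected
Step 7: +2 new -> 47 infected
Step 8: +1 new -> 48 infected
Step 9: +0 new -> 48 infected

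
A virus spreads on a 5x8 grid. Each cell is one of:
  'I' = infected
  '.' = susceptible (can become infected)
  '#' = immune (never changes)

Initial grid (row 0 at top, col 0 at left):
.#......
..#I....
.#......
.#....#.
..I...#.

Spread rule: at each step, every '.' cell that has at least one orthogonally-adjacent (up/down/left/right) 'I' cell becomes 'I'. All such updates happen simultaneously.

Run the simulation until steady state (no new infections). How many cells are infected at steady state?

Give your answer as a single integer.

Step 0 (initial): 2 infected
Step 1: +6 new -> 8 infected
Step 2: +8 new -> 16 infected
Step 3: +6 new -> 22 infected
Step 4: +5 new -> 27 infected
Step 5: +3 new -> 30 infected
Step 6: +3 new -> 33 infected
Step 7: +1 new -> 34 infected
Step 8: +0 new -> 34 infected

Answer: 34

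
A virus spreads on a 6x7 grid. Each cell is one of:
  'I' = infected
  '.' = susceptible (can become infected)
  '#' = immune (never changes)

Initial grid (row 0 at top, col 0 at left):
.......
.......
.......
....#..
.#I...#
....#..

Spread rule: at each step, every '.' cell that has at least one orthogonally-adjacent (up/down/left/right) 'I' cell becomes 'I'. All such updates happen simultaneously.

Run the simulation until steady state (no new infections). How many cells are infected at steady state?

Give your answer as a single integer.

Answer: 38

Derivation:
Step 0 (initial): 1 infected
Step 1: +3 new -> 4 infected
Step 2: +6 new -> 10 infected
Step 3: +6 new -> 16 infected
Step 4: +8 new -> 24 infected
Step 5: +7 new -> 31 infected
Step 6: +4 new -> 35 infected
Step 7: +2 new -> 37 infected
Step 8: +1 new -> 38 infected
Step 9: +0 new -> 38 infected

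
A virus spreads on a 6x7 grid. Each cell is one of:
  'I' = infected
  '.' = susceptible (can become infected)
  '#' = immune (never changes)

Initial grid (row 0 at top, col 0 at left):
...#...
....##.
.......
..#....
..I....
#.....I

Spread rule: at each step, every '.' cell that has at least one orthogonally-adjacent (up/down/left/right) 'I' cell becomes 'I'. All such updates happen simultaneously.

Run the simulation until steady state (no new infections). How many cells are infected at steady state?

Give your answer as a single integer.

Answer: 37

Derivation:
Step 0 (initial): 2 infected
Step 1: +5 new -> 7 infected
Step 2: +9 new -> 16 infected
Step 3: +6 new -> 22 infected
Step 4: +7 new -> 29 infected
Step 5: +4 new -> 33 infected
Step 6: +3 new -> 36 infected
Step 7: +1 new -> 37 infected
Step 8: +0 new -> 37 infected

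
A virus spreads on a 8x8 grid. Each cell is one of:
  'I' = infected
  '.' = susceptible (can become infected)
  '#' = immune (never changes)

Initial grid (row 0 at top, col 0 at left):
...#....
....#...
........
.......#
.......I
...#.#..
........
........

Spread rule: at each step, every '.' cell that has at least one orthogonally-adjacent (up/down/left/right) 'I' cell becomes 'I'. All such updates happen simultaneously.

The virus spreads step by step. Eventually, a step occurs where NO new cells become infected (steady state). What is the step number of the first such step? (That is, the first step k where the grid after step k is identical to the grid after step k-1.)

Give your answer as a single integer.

Step 0 (initial): 1 infected
Step 1: +2 new -> 3 infected
Step 2: +4 new -> 7 infected
Step 3: +5 new -> 12 infected
Step 4: +8 new -> 20 infected
Step 5: +8 new -> 28 infected
Step 6: +8 new -> 36 infected
Step 7: +8 new -> 44 infected
Step 8: +6 new -> 50 infected
Step 9: +5 new -> 55 infected
Step 10: +3 new -> 58 infected
Step 11: +1 new -> 59 infected
Step 12: +0 new -> 59 infected

Answer: 12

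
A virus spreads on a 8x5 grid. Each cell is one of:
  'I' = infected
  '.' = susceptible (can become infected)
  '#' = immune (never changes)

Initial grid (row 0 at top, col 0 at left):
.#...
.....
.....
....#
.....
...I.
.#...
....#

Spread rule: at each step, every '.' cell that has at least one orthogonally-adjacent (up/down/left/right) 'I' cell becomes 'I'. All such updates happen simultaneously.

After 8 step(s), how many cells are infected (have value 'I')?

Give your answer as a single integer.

Step 0 (initial): 1 infected
Step 1: +4 new -> 5 infected
Step 2: +7 new -> 12 infected
Step 3: +5 new -> 17 infected
Step 4: +7 new -> 24 infected
Step 5: +6 new -> 30 infected
Step 6: +4 new -> 34 infected
Step 7: +1 new -> 35 infected
Step 8: +1 new -> 36 infected

Answer: 36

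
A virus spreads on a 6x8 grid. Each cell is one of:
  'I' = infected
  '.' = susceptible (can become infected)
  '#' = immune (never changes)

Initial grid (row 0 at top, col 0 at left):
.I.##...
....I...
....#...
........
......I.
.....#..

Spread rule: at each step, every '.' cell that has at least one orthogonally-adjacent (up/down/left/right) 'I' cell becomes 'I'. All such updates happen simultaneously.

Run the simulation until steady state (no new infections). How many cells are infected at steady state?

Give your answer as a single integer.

Answer: 44

Derivation:
Step 0 (initial): 3 infected
Step 1: +9 new -> 12 infected
Step 2: +12 new -> 24 infected
Step 3: +10 new -> 34 infected
Step 4: +6 new -> 40 infected
Step 5: +3 new -> 43 infected
Step 6: +1 new -> 44 infected
Step 7: +0 new -> 44 infected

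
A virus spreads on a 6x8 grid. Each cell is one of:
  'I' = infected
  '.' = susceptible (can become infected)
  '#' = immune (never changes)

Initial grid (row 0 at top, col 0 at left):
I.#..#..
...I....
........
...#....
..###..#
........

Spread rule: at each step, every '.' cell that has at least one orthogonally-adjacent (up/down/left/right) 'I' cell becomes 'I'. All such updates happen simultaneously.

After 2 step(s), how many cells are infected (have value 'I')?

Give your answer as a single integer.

Step 0 (initial): 2 infected
Step 1: +6 new -> 8 infected
Step 2: +6 new -> 14 infected

Answer: 14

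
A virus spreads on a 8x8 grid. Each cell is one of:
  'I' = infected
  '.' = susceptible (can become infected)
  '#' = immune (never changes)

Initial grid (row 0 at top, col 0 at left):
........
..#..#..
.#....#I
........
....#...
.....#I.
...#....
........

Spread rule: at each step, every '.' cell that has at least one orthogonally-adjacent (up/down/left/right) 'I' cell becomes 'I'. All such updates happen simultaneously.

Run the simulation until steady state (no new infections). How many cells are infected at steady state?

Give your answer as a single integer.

Step 0 (initial): 2 infected
Step 1: +5 new -> 7 infected
Step 2: +8 new -> 15 infected
Step 3: +5 new -> 20 infected
Step 4: +5 new -> 25 infected
Step 5: +5 new -> 30 infected
Step 6: +7 new -> 37 infected
Step 7: +8 new -> 45 infected
Step 8: +6 new -> 51 infected
Step 9: +5 new -> 56 infected
Step 10: +1 new -> 57 infected
Step 11: +0 new -> 57 infected

Answer: 57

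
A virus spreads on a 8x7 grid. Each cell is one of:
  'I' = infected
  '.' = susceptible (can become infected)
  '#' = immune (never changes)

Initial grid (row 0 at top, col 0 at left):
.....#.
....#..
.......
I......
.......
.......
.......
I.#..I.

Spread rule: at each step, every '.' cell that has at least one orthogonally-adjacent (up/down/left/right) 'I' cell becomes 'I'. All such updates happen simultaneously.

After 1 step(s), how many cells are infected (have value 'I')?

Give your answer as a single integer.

Answer: 11

Derivation:
Step 0 (initial): 3 infected
Step 1: +8 new -> 11 infected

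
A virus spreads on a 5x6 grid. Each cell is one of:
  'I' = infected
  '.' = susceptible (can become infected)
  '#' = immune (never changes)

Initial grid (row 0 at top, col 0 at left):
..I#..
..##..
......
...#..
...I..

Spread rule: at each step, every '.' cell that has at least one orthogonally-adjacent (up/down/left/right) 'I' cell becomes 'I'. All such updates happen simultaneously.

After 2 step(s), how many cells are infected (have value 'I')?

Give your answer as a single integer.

Answer: 11

Derivation:
Step 0 (initial): 2 infected
Step 1: +3 new -> 5 infected
Step 2: +6 new -> 11 infected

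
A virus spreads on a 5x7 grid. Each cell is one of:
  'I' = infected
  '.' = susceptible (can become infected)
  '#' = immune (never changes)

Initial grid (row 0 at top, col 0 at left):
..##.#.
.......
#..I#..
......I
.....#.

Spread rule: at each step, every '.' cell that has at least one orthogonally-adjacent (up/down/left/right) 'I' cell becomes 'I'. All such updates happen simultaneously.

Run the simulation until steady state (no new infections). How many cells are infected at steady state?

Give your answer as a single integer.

Step 0 (initial): 2 infected
Step 1: +6 new -> 8 infected
Step 2: +8 new -> 16 infected
Step 3: +7 new -> 23 infected
Step 4: +4 new -> 27 infected
Step 5: +2 new -> 29 infected
Step 6: +0 new -> 29 infected

Answer: 29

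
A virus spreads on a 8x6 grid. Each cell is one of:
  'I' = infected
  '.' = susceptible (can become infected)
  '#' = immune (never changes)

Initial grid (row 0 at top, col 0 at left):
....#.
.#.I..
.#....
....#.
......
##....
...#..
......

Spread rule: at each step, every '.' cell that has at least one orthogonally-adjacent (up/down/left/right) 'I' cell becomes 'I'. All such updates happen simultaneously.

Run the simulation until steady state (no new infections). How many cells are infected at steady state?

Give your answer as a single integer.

Answer: 41

Derivation:
Step 0 (initial): 1 infected
Step 1: +4 new -> 5 infected
Step 2: +5 new -> 10 infected
Step 3: +5 new -> 15 infected
Step 4: +6 new -> 21 infected
Step 5: +6 new -> 27 infected
Step 6: +5 new -> 32 infected
Step 7: +4 new -> 36 infected
Step 8: +4 new -> 40 infected
Step 9: +1 new -> 41 infected
Step 10: +0 new -> 41 infected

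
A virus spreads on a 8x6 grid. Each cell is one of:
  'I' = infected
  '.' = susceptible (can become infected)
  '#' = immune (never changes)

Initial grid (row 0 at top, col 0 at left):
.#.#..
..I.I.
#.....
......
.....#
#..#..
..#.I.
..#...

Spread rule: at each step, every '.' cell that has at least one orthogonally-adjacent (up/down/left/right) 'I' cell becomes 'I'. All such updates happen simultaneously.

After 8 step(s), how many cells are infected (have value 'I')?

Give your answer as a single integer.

Answer: 40

Derivation:
Step 0 (initial): 3 infected
Step 1: +11 new -> 14 infected
Step 2: +11 new -> 25 infected
Step 3: +6 new -> 31 infected
Step 4: +3 new -> 34 infected
Step 5: +2 new -> 36 infected
Step 6: +1 new -> 37 infected
Step 7: +2 new -> 39 infected
Step 8: +1 new -> 40 infected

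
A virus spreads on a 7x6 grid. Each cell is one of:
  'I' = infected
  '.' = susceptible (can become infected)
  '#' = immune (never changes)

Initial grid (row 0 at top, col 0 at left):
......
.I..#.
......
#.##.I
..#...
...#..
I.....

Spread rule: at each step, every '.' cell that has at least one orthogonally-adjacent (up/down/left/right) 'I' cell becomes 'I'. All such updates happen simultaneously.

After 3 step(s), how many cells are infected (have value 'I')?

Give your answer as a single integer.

Step 0 (initial): 3 infected
Step 1: +9 new -> 12 infected
Step 2: +13 new -> 25 infected
Step 3: +9 new -> 34 infected

Answer: 34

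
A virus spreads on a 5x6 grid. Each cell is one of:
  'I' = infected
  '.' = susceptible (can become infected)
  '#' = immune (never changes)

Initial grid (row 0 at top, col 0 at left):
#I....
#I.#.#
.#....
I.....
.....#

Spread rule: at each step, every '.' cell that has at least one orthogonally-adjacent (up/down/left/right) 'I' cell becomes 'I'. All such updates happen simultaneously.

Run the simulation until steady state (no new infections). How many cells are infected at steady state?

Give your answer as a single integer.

Step 0 (initial): 3 infected
Step 1: +5 new -> 8 infected
Step 2: +4 new -> 12 infected
Step 3: +4 new -> 16 infected
Step 4: +5 new -> 21 infected
Step 5: +3 new -> 24 infected
Step 6: +0 new -> 24 infected

Answer: 24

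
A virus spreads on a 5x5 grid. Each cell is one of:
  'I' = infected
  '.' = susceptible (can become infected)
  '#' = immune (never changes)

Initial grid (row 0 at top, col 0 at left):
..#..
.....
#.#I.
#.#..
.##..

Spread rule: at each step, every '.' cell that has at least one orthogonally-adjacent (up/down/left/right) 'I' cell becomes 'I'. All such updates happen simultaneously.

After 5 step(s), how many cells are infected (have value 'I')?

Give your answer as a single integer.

Answer: 17

Derivation:
Step 0 (initial): 1 infected
Step 1: +3 new -> 4 infected
Step 2: +5 new -> 9 infected
Step 3: +3 new -> 12 infected
Step 4: +3 new -> 15 infected
Step 5: +2 new -> 17 infected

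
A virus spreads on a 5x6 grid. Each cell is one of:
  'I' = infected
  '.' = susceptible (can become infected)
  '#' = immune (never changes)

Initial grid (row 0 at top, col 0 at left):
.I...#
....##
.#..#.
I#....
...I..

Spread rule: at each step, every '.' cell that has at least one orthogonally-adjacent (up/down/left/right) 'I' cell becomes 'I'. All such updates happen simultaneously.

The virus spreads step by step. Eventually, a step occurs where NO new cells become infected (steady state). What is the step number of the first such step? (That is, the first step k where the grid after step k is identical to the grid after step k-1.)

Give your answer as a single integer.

Step 0 (initial): 3 infected
Step 1: +8 new -> 11 infected
Step 2: +8 new -> 19 infected
Step 3: +4 new -> 23 infected
Step 4: +1 new -> 24 infected
Step 5: +0 new -> 24 infected

Answer: 5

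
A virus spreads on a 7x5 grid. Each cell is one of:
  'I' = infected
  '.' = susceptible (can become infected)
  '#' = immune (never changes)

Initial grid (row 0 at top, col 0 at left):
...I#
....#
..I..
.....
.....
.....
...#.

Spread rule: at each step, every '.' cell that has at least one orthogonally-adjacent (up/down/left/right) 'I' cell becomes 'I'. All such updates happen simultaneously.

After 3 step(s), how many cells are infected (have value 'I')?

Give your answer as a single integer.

Answer: 22

Derivation:
Step 0 (initial): 2 infected
Step 1: +6 new -> 8 infected
Step 2: +7 new -> 15 infected
Step 3: +7 new -> 22 infected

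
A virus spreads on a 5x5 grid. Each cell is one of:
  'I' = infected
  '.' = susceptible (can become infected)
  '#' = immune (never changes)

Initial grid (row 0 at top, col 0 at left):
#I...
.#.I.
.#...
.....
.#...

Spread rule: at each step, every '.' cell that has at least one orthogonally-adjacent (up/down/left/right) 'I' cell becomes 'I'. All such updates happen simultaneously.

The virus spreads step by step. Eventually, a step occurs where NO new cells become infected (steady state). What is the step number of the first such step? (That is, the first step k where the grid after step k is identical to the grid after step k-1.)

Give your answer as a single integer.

Answer: 8

Derivation:
Step 0 (initial): 2 infected
Step 1: +5 new -> 7 infected
Step 2: +4 new -> 11 infected
Step 3: +3 new -> 14 infected
Step 4: +3 new -> 17 infected
Step 5: +1 new -> 18 infected
Step 6: +2 new -> 20 infected
Step 7: +1 new -> 21 infected
Step 8: +0 new -> 21 infected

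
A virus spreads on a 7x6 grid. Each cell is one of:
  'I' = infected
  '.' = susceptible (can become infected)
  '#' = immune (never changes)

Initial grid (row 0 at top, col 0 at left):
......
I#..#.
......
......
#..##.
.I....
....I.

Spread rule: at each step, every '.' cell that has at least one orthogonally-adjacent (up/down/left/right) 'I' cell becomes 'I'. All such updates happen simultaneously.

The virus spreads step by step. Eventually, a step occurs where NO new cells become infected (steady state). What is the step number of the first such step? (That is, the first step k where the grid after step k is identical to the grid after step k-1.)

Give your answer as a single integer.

Step 0 (initial): 3 infected
Step 1: +9 new -> 12 infected
Step 2: +9 new -> 21 infected
Step 3: +4 new -> 25 infected
Step 4: +5 new -> 30 infected
Step 5: +5 new -> 35 infected
Step 6: +2 new -> 37 infected
Step 7: +0 new -> 37 infected

Answer: 7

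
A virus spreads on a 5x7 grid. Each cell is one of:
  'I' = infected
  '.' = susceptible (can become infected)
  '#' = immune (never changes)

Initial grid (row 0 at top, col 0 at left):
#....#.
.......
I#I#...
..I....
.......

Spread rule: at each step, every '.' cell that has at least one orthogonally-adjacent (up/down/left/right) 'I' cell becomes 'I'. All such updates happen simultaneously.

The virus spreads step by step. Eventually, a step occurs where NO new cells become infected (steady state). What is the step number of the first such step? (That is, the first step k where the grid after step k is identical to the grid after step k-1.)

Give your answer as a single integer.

Step 0 (initial): 3 infected
Step 1: +6 new -> 9 infected
Step 2: +7 new -> 16 infected
Step 3: +6 new -> 22 infected
Step 4: +5 new -> 27 infected
Step 5: +3 new -> 30 infected
Step 6: +1 new -> 31 infected
Step 7: +0 new -> 31 infected

Answer: 7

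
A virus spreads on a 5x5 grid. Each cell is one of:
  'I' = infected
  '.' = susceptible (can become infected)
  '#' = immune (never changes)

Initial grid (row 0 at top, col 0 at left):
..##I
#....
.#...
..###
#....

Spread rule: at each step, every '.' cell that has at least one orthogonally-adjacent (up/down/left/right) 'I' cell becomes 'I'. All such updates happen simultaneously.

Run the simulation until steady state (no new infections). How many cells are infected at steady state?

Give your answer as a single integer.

Answer: 10

Derivation:
Step 0 (initial): 1 infected
Step 1: +1 new -> 2 infected
Step 2: +2 new -> 4 infected
Step 3: +2 new -> 6 infected
Step 4: +2 new -> 8 infected
Step 5: +1 new -> 9 infected
Step 6: +1 new -> 10 infected
Step 7: +0 new -> 10 infected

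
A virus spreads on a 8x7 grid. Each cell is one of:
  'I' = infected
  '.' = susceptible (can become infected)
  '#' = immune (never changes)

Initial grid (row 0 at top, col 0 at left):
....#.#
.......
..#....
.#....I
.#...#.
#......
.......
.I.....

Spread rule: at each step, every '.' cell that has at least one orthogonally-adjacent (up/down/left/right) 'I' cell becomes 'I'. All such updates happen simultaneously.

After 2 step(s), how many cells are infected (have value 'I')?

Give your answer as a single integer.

Answer: 16

Derivation:
Step 0 (initial): 2 infected
Step 1: +6 new -> 8 infected
Step 2: +8 new -> 16 infected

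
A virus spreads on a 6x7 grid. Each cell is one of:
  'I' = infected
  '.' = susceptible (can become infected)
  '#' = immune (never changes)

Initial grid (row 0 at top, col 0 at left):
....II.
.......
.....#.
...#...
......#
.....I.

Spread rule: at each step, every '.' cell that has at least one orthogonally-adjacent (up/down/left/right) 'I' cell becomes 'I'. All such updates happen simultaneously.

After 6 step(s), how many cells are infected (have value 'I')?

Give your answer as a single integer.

Answer: 38

Derivation:
Step 0 (initial): 3 infected
Step 1: +7 new -> 10 infected
Step 2: +7 new -> 17 infected
Step 3: +8 new -> 25 infected
Step 4: +5 new -> 30 infected
Step 5: +5 new -> 35 infected
Step 6: +3 new -> 38 infected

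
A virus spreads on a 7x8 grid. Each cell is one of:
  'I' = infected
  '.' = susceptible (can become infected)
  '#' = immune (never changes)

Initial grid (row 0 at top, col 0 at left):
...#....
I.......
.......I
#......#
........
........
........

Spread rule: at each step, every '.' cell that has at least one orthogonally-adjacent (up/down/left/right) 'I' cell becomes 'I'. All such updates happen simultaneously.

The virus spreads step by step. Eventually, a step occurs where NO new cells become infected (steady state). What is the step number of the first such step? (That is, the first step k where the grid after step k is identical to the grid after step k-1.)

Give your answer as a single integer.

Answer: 9

Derivation:
Step 0 (initial): 2 infected
Step 1: +5 new -> 7 infected
Step 2: +7 new -> 14 infected
Step 3: +9 new -> 23 infected
Step 4: +9 new -> 32 infected
Step 5: +9 new -> 41 infected
Step 6: +7 new -> 48 infected
Step 7: +4 new -> 52 infected
Step 8: +1 new -> 53 infected
Step 9: +0 new -> 53 infected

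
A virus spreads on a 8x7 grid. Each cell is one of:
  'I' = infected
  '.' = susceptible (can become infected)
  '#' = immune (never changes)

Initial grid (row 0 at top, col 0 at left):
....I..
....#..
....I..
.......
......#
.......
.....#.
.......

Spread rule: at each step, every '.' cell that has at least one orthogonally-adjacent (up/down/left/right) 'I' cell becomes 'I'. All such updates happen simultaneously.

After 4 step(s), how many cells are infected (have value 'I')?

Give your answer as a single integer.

Answer: 33

Derivation:
Step 0 (initial): 2 infected
Step 1: +5 new -> 7 infected
Step 2: +9 new -> 16 infected
Step 3: +9 new -> 25 infected
Step 4: +8 new -> 33 infected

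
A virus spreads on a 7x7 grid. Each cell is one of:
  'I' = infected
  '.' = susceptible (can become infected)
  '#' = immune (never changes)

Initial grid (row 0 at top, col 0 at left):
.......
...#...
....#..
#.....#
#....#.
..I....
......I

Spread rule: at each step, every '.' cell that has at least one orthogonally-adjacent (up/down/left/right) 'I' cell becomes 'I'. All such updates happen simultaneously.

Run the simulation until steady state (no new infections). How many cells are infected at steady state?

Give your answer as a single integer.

Answer: 43

Derivation:
Step 0 (initial): 2 infected
Step 1: +6 new -> 8 infected
Step 2: +10 new -> 18 infected
Step 3: +5 new -> 23 infected
Step 4: +4 new -> 27 infected
Step 5: +4 new -> 31 infected
Step 6: +4 new -> 35 infected
Step 7: +4 new -> 39 infected
Step 8: +3 new -> 42 infected
Step 9: +1 new -> 43 infected
Step 10: +0 new -> 43 infected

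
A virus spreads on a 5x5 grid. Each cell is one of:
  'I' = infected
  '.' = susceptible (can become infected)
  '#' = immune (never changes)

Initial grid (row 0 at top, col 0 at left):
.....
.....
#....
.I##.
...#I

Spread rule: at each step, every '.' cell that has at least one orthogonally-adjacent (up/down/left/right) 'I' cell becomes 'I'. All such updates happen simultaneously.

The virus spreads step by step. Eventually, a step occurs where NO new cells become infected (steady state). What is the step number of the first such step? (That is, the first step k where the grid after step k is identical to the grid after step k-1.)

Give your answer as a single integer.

Answer: 6

Derivation:
Step 0 (initial): 2 infected
Step 1: +4 new -> 6 infected
Step 2: +5 new -> 11 infected
Step 3: +5 new -> 16 infected
Step 4: +4 new -> 20 infected
Step 5: +1 new -> 21 infected
Step 6: +0 new -> 21 infected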